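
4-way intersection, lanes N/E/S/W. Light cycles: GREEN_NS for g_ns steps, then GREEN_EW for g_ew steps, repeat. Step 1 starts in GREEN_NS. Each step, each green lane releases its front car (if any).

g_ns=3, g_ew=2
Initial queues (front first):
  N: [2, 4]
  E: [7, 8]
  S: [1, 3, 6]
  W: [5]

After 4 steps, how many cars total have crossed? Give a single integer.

Step 1 [NS]: N:car2-GO,E:wait,S:car1-GO,W:wait | queues: N=1 E=2 S=2 W=1
Step 2 [NS]: N:car4-GO,E:wait,S:car3-GO,W:wait | queues: N=0 E=2 S=1 W=1
Step 3 [NS]: N:empty,E:wait,S:car6-GO,W:wait | queues: N=0 E=2 S=0 W=1
Step 4 [EW]: N:wait,E:car7-GO,S:wait,W:car5-GO | queues: N=0 E=1 S=0 W=0
Cars crossed by step 4: 7

Answer: 7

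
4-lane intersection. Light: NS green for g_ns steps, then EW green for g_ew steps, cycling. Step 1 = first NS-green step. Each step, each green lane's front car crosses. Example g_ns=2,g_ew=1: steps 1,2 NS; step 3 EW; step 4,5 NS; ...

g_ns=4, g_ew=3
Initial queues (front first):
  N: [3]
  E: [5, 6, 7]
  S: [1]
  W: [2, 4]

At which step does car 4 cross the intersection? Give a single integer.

Step 1 [NS]: N:car3-GO,E:wait,S:car1-GO,W:wait | queues: N=0 E=3 S=0 W=2
Step 2 [NS]: N:empty,E:wait,S:empty,W:wait | queues: N=0 E=3 S=0 W=2
Step 3 [NS]: N:empty,E:wait,S:empty,W:wait | queues: N=0 E=3 S=0 W=2
Step 4 [NS]: N:empty,E:wait,S:empty,W:wait | queues: N=0 E=3 S=0 W=2
Step 5 [EW]: N:wait,E:car5-GO,S:wait,W:car2-GO | queues: N=0 E=2 S=0 W=1
Step 6 [EW]: N:wait,E:car6-GO,S:wait,W:car4-GO | queues: N=0 E=1 S=0 W=0
Step 7 [EW]: N:wait,E:car7-GO,S:wait,W:empty | queues: N=0 E=0 S=0 W=0
Car 4 crosses at step 6

6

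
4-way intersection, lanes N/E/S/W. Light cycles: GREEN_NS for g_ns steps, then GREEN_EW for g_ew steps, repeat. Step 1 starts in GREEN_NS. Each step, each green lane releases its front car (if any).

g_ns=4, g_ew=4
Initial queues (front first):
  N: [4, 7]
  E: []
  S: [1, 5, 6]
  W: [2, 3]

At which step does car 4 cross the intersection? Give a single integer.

Step 1 [NS]: N:car4-GO,E:wait,S:car1-GO,W:wait | queues: N=1 E=0 S=2 W=2
Step 2 [NS]: N:car7-GO,E:wait,S:car5-GO,W:wait | queues: N=0 E=0 S=1 W=2
Step 3 [NS]: N:empty,E:wait,S:car6-GO,W:wait | queues: N=0 E=0 S=0 W=2
Step 4 [NS]: N:empty,E:wait,S:empty,W:wait | queues: N=0 E=0 S=0 W=2
Step 5 [EW]: N:wait,E:empty,S:wait,W:car2-GO | queues: N=0 E=0 S=0 W=1
Step 6 [EW]: N:wait,E:empty,S:wait,W:car3-GO | queues: N=0 E=0 S=0 W=0
Car 4 crosses at step 1

1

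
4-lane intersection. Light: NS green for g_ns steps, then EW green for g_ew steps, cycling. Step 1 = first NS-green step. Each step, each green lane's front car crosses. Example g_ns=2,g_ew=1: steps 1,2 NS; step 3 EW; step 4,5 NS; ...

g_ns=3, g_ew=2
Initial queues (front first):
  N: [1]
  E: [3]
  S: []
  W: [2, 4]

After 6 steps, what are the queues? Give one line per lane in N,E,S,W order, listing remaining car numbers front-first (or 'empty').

Step 1 [NS]: N:car1-GO,E:wait,S:empty,W:wait | queues: N=0 E=1 S=0 W=2
Step 2 [NS]: N:empty,E:wait,S:empty,W:wait | queues: N=0 E=1 S=0 W=2
Step 3 [NS]: N:empty,E:wait,S:empty,W:wait | queues: N=0 E=1 S=0 W=2
Step 4 [EW]: N:wait,E:car3-GO,S:wait,W:car2-GO | queues: N=0 E=0 S=0 W=1
Step 5 [EW]: N:wait,E:empty,S:wait,W:car4-GO | queues: N=0 E=0 S=0 W=0

N: empty
E: empty
S: empty
W: empty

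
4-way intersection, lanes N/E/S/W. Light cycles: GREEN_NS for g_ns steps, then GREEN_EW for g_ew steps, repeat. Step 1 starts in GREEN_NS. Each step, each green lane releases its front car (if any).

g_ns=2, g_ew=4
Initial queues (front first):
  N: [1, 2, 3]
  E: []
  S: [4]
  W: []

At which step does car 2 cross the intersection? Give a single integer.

Step 1 [NS]: N:car1-GO,E:wait,S:car4-GO,W:wait | queues: N=2 E=0 S=0 W=0
Step 2 [NS]: N:car2-GO,E:wait,S:empty,W:wait | queues: N=1 E=0 S=0 W=0
Step 3 [EW]: N:wait,E:empty,S:wait,W:empty | queues: N=1 E=0 S=0 W=0
Step 4 [EW]: N:wait,E:empty,S:wait,W:empty | queues: N=1 E=0 S=0 W=0
Step 5 [EW]: N:wait,E:empty,S:wait,W:empty | queues: N=1 E=0 S=0 W=0
Step 6 [EW]: N:wait,E:empty,S:wait,W:empty | queues: N=1 E=0 S=0 W=0
Step 7 [NS]: N:car3-GO,E:wait,S:empty,W:wait | queues: N=0 E=0 S=0 W=0
Car 2 crosses at step 2

2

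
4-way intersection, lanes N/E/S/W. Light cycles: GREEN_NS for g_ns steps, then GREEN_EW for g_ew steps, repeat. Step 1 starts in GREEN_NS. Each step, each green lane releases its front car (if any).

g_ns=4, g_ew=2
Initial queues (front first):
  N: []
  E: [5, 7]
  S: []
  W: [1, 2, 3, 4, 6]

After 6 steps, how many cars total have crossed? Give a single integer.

Answer: 4

Derivation:
Step 1 [NS]: N:empty,E:wait,S:empty,W:wait | queues: N=0 E=2 S=0 W=5
Step 2 [NS]: N:empty,E:wait,S:empty,W:wait | queues: N=0 E=2 S=0 W=5
Step 3 [NS]: N:empty,E:wait,S:empty,W:wait | queues: N=0 E=2 S=0 W=5
Step 4 [NS]: N:empty,E:wait,S:empty,W:wait | queues: N=0 E=2 S=0 W=5
Step 5 [EW]: N:wait,E:car5-GO,S:wait,W:car1-GO | queues: N=0 E=1 S=0 W=4
Step 6 [EW]: N:wait,E:car7-GO,S:wait,W:car2-GO | queues: N=0 E=0 S=0 W=3
Cars crossed by step 6: 4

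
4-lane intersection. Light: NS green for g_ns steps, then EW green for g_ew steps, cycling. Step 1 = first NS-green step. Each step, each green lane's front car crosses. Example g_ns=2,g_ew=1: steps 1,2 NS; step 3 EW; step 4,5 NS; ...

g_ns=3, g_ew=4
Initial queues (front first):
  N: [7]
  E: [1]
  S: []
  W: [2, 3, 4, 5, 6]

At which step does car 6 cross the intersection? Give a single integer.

Step 1 [NS]: N:car7-GO,E:wait,S:empty,W:wait | queues: N=0 E=1 S=0 W=5
Step 2 [NS]: N:empty,E:wait,S:empty,W:wait | queues: N=0 E=1 S=0 W=5
Step 3 [NS]: N:empty,E:wait,S:empty,W:wait | queues: N=0 E=1 S=0 W=5
Step 4 [EW]: N:wait,E:car1-GO,S:wait,W:car2-GO | queues: N=0 E=0 S=0 W=4
Step 5 [EW]: N:wait,E:empty,S:wait,W:car3-GO | queues: N=0 E=0 S=0 W=3
Step 6 [EW]: N:wait,E:empty,S:wait,W:car4-GO | queues: N=0 E=0 S=0 W=2
Step 7 [EW]: N:wait,E:empty,S:wait,W:car5-GO | queues: N=0 E=0 S=0 W=1
Step 8 [NS]: N:empty,E:wait,S:empty,W:wait | queues: N=0 E=0 S=0 W=1
Step 9 [NS]: N:empty,E:wait,S:empty,W:wait | queues: N=0 E=0 S=0 W=1
Step 10 [NS]: N:empty,E:wait,S:empty,W:wait | queues: N=0 E=0 S=0 W=1
Step 11 [EW]: N:wait,E:empty,S:wait,W:car6-GO | queues: N=0 E=0 S=0 W=0
Car 6 crosses at step 11

11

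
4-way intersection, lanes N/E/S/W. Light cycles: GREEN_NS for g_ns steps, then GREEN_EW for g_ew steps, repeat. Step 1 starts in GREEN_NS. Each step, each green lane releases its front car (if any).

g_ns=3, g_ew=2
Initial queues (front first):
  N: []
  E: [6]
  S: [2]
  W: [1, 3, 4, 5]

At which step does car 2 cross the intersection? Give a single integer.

Step 1 [NS]: N:empty,E:wait,S:car2-GO,W:wait | queues: N=0 E=1 S=0 W=4
Step 2 [NS]: N:empty,E:wait,S:empty,W:wait | queues: N=0 E=1 S=0 W=4
Step 3 [NS]: N:empty,E:wait,S:empty,W:wait | queues: N=0 E=1 S=0 W=4
Step 4 [EW]: N:wait,E:car6-GO,S:wait,W:car1-GO | queues: N=0 E=0 S=0 W=3
Step 5 [EW]: N:wait,E:empty,S:wait,W:car3-GO | queues: N=0 E=0 S=0 W=2
Step 6 [NS]: N:empty,E:wait,S:empty,W:wait | queues: N=0 E=0 S=0 W=2
Step 7 [NS]: N:empty,E:wait,S:empty,W:wait | queues: N=0 E=0 S=0 W=2
Step 8 [NS]: N:empty,E:wait,S:empty,W:wait | queues: N=0 E=0 S=0 W=2
Step 9 [EW]: N:wait,E:empty,S:wait,W:car4-GO | queues: N=0 E=0 S=0 W=1
Step 10 [EW]: N:wait,E:empty,S:wait,W:car5-GO | queues: N=0 E=0 S=0 W=0
Car 2 crosses at step 1

1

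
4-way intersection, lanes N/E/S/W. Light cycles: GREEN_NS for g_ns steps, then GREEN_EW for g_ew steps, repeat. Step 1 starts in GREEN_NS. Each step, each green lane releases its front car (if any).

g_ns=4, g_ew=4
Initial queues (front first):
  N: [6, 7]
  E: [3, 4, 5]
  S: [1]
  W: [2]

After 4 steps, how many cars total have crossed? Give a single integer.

Answer: 3

Derivation:
Step 1 [NS]: N:car6-GO,E:wait,S:car1-GO,W:wait | queues: N=1 E=3 S=0 W=1
Step 2 [NS]: N:car7-GO,E:wait,S:empty,W:wait | queues: N=0 E=3 S=0 W=1
Step 3 [NS]: N:empty,E:wait,S:empty,W:wait | queues: N=0 E=3 S=0 W=1
Step 4 [NS]: N:empty,E:wait,S:empty,W:wait | queues: N=0 E=3 S=0 W=1
Cars crossed by step 4: 3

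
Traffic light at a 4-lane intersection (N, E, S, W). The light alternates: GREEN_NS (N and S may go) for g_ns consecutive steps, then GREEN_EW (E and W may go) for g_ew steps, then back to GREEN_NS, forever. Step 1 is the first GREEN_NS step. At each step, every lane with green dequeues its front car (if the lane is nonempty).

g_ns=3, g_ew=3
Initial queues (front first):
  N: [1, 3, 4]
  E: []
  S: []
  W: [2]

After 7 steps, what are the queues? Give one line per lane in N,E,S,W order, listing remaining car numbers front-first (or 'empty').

Step 1 [NS]: N:car1-GO,E:wait,S:empty,W:wait | queues: N=2 E=0 S=0 W=1
Step 2 [NS]: N:car3-GO,E:wait,S:empty,W:wait | queues: N=1 E=0 S=0 W=1
Step 3 [NS]: N:car4-GO,E:wait,S:empty,W:wait | queues: N=0 E=0 S=0 W=1
Step 4 [EW]: N:wait,E:empty,S:wait,W:car2-GO | queues: N=0 E=0 S=0 W=0

N: empty
E: empty
S: empty
W: empty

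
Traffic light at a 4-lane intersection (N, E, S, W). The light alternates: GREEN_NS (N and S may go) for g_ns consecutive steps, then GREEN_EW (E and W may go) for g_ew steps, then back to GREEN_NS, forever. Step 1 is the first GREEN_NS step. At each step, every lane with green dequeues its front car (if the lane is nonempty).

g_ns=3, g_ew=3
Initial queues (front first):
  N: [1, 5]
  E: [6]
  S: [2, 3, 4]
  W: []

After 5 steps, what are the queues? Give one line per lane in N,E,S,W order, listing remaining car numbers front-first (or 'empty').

Step 1 [NS]: N:car1-GO,E:wait,S:car2-GO,W:wait | queues: N=1 E=1 S=2 W=0
Step 2 [NS]: N:car5-GO,E:wait,S:car3-GO,W:wait | queues: N=0 E=1 S=1 W=0
Step 3 [NS]: N:empty,E:wait,S:car4-GO,W:wait | queues: N=0 E=1 S=0 W=0
Step 4 [EW]: N:wait,E:car6-GO,S:wait,W:empty | queues: N=0 E=0 S=0 W=0

N: empty
E: empty
S: empty
W: empty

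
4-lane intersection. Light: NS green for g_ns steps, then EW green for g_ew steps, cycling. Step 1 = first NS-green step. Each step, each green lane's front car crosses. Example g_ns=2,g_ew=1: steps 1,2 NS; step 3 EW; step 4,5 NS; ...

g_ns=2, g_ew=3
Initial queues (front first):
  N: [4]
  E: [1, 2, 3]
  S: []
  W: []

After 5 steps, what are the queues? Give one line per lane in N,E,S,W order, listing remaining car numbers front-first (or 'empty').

Step 1 [NS]: N:car4-GO,E:wait,S:empty,W:wait | queues: N=0 E=3 S=0 W=0
Step 2 [NS]: N:empty,E:wait,S:empty,W:wait | queues: N=0 E=3 S=0 W=0
Step 3 [EW]: N:wait,E:car1-GO,S:wait,W:empty | queues: N=0 E=2 S=0 W=0
Step 4 [EW]: N:wait,E:car2-GO,S:wait,W:empty | queues: N=0 E=1 S=0 W=0
Step 5 [EW]: N:wait,E:car3-GO,S:wait,W:empty | queues: N=0 E=0 S=0 W=0

N: empty
E: empty
S: empty
W: empty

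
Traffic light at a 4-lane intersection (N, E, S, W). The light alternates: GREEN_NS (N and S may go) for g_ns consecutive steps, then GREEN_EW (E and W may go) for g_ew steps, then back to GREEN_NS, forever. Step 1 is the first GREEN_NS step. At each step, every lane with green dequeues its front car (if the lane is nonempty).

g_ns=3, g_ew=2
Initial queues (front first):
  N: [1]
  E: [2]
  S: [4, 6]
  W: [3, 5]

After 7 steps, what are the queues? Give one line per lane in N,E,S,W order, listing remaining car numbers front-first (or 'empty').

Step 1 [NS]: N:car1-GO,E:wait,S:car4-GO,W:wait | queues: N=0 E=1 S=1 W=2
Step 2 [NS]: N:empty,E:wait,S:car6-GO,W:wait | queues: N=0 E=1 S=0 W=2
Step 3 [NS]: N:empty,E:wait,S:empty,W:wait | queues: N=0 E=1 S=0 W=2
Step 4 [EW]: N:wait,E:car2-GO,S:wait,W:car3-GO | queues: N=0 E=0 S=0 W=1
Step 5 [EW]: N:wait,E:empty,S:wait,W:car5-GO | queues: N=0 E=0 S=0 W=0

N: empty
E: empty
S: empty
W: empty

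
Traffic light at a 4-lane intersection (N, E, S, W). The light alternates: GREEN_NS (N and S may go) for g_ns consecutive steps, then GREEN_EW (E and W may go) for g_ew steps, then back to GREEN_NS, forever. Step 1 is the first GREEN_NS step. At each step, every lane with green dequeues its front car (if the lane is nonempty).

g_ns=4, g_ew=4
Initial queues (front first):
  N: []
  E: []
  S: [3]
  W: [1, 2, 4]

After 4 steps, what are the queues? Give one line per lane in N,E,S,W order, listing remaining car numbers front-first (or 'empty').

Step 1 [NS]: N:empty,E:wait,S:car3-GO,W:wait | queues: N=0 E=0 S=0 W=3
Step 2 [NS]: N:empty,E:wait,S:empty,W:wait | queues: N=0 E=0 S=0 W=3
Step 3 [NS]: N:empty,E:wait,S:empty,W:wait | queues: N=0 E=0 S=0 W=3
Step 4 [NS]: N:empty,E:wait,S:empty,W:wait | queues: N=0 E=0 S=0 W=3

N: empty
E: empty
S: empty
W: 1 2 4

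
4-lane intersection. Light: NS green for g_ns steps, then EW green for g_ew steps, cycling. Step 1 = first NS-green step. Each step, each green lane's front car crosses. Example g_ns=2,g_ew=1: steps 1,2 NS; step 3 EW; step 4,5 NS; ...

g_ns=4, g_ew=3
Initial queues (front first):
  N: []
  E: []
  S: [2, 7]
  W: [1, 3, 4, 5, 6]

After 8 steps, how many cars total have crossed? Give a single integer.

Answer: 5

Derivation:
Step 1 [NS]: N:empty,E:wait,S:car2-GO,W:wait | queues: N=0 E=0 S=1 W=5
Step 2 [NS]: N:empty,E:wait,S:car7-GO,W:wait | queues: N=0 E=0 S=0 W=5
Step 3 [NS]: N:empty,E:wait,S:empty,W:wait | queues: N=0 E=0 S=0 W=5
Step 4 [NS]: N:empty,E:wait,S:empty,W:wait | queues: N=0 E=0 S=0 W=5
Step 5 [EW]: N:wait,E:empty,S:wait,W:car1-GO | queues: N=0 E=0 S=0 W=4
Step 6 [EW]: N:wait,E:empty,S:wait,W:car3-GO | queues: N=0 E=0 S=0 W=3
Step 7 [EW]: N:wait,E:empty,S:wait,W:car4-GO | queues: N=0 E=0 S=0 W=2
Step 8 [NS]: N:empty,E:wait,S:empty,W:wait | queues: N=0 E=0 S=0 W=2
Cars crossed by step 8: 5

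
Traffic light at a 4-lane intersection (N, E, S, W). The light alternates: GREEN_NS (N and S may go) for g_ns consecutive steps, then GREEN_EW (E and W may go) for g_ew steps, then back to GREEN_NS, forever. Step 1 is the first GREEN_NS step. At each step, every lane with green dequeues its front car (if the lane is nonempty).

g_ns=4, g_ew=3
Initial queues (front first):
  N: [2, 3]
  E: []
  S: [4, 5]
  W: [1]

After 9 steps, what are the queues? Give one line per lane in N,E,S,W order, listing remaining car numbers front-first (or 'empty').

Step 1 [NS]: N:car2-GO,E:wait,S:car4-GO,W:wait | queues: N=1 E=0 S=1 W=1
Step 2 [NS]: N:car3-GO,E:wait,S:car5-GO,W:wait | queues: N=0 E=0 S=0 W=1
Step 3 [NS]: N:empty,E:wait,S:empty,W:wait | queues: N=0 E=0 S=0 W=1
Step 4 [NS]: N:empty,E:wait,S:empty,W:wait | queues: N=0 E=0 S=0 W=1
Step 5 [EW]: N:wait,E:empty,S:wait,W:car1-GO | queues: N=0 E=0 S=0 W=0

N: empty
E: empty
S: empty
W: empty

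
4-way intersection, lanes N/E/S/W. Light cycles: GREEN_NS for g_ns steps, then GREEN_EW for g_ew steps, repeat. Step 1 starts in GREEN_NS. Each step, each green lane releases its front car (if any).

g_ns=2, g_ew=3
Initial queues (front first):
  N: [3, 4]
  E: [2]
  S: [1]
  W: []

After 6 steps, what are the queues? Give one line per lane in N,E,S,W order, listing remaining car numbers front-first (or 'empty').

Step 1 [NS]: N:car3-GO,E:wait,S:car1-GO,W:wait | queues: N=1 E=1 S=0 W=0
Step 2 [NS]: N:car4-GO,E:wait,S:empty,W:wait | queues: N=0 E=1 S=0 W=0
Step 3 [EW]: N:wait,E:car2-GO,S:wait,W:empty | queues: N=0 E=0 S=0 W=0

N: empty
E: empty
S: empty
W: empty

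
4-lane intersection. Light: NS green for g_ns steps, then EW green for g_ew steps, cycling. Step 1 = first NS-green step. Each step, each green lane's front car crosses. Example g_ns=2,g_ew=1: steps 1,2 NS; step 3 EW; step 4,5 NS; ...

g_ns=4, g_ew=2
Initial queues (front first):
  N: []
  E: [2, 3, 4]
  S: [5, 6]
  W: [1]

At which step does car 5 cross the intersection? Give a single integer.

Step 1 [NS]: N:empty,E:wait,S:car5-GO,W:wait | queues: N=0 E=3 S=1 W=1
Step 2 [NS]: N:empty,E:wait,S:car6-GO,W:wait | queues: N=0 E=3 S=0 W=1
Step 3 [NS]: N:empty,E:wait,S:empty,W:wait | queues: N=0 E=3 S=0 W=1
Step 4 [NS]: N:empty,E:wait,S:empty,W:wait | queues: N=0 E=3 S=0 W=1
Step 5 [EW]: N:wait,E:car2-GO,S:wait,W:car1-GO | queues: N=0 E=2 S=0 W=0
Step 6 [EW]: N:wait,E:car3-GO,S:wait,W:empty | queues: N=0 E=1 S=0 W=0
Step 7 [NS]: N:empty,E:wait,S:empty,W:wait | queues: N=0 E=1 S=0 W=0
Step 8 [NS]: N:empty,E:wait,S:empty,W:wait | queues: N=0 E=1 S=0 W=0
Step 9 [NS]: N:empty,E:wait,S:empty,W:wait | queues: N=0 E=1 S=0 W=0
Step 10 [NS]: N:empty,E:wait,S:empty,W:wait | queues: N=0 E=1 S=0 W=0
Step 11 [EW]: N:wait,E:car4-GO,S:wait,W:empty | queues: N=0 E=0 S=0 W=0
Car 5 crosses at step 1

1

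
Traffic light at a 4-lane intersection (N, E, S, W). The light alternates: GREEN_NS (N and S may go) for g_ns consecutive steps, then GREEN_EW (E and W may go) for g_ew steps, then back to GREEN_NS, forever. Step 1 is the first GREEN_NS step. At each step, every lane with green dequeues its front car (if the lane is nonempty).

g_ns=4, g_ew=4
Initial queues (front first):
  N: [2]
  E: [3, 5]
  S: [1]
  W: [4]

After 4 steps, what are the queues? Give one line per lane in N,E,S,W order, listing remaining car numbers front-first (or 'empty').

Step 1 [NS]: N:car2-GO,E:wait,S:car1-GO,W:wait | queues: N=0 E=2 S=0 W=1
Step 2 [NS]: N:empty,E:wait,S:empty,W:wait | queues: N=0 E=2 S=0 W=1
Step 3 [NS]: N:empty,E:wait,S:empty,W:wait | queues: N=0 E=2 S=0 W=1
Step 4 [NS]: N:empty,E:wait,S:empty,W:wait | queues: N=0 E=2 S=0 W=1

N: empty
E: 3 5
S: empty
W: 4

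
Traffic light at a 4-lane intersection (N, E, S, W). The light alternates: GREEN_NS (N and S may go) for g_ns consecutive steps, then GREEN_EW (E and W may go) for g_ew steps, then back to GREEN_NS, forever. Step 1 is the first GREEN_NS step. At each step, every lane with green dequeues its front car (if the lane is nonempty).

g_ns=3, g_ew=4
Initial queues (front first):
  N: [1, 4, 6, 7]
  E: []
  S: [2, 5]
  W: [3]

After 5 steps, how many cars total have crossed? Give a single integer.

Answer: 6

Derivation:
Step 1 [NS]: N:car1-GO,E:wait,S:car2-GO,W:wait | queues: N=3 E=0 S=1 W=1
Step 2 [NS]: N:car4-GO,E:wait,S:car5-GO,W:wait | queues: N=2 E=0 S=0 W=1
Step 3 [NS]: N:car6-GO,E:wait,S:empty,W:wait | queues: N=1 E=0 S=0 W=1
Step 4 [EW]: N:wait,E:empty,S:wait,W:car3-GO | queues: N=1 E=0 S=0 W=0
Step 5 [EW]: N:wait,E:empty,S:wait,W:empty | queues: N=1 E=0 S=0 W=0
Cars crossed by step 5: 6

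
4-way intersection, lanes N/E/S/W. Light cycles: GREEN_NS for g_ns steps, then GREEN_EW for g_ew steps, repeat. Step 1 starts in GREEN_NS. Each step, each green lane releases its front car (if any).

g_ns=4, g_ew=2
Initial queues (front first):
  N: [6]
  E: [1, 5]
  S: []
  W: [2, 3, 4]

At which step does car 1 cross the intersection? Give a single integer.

Step 1 [NS]: N:car6-GO,E:wait,S:empty,W:wait | queues: N=0 E=2 S=0 W=3
Step 2 [NS]: N:empty,E:wait,S:empty,W:wait | queues: N=0 E=2 S=0 W=3
Step 3 [NS]: N:empty,E:wait,S:empty,W:wait | queues: N=0 E=2 S=0 W=3
Step 4 [NS]: N:empty,E:wait,S:empty,W:wait | queues: N=0 E=2 S=0 W=3
Step 5 [EW]: N:wait,E:car1-GO,S:wait,W:car2-GO | queues: N=0 E=1 S=0 W=2
Step 6 [EW]: N:wait,E:car5-GO,S:wait,W:car3-GO | queues: N=0 E=0 S=0 W=1
Step 7 [NS]: N:empty,E:wait,S:empty,W:wait | queues: N=0 E=0 S=0 W=1
Step 8 [NS]: N:empty,E:wait,S:empty,W:wait | queues: N=0 E=0 S=0 W=1
Step 9 [NS]: N:empty,E:wait,S:empty,W:wait | queues: N=0 E=0 S=0 W=1
Step 10 [NS]: N:empty,E:wait,S:empty,W:wait | queues: N=0 E=0 S=0 W=1
Step 11 [EW]: N:wait,E:empty,S:wait,W:car4-GO | queues: N=0 E=0 S=0 W=0
Car 1 crosses at step 5

5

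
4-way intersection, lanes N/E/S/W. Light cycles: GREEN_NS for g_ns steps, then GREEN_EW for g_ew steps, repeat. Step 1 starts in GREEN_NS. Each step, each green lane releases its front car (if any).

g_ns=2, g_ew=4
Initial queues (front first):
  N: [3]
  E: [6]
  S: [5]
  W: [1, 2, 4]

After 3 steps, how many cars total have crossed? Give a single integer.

Answer: 4

Derivation:
Step 1 [NS]: N:car3-GO,E:wait,S:car5-GO,W:wait | queues: N=0 E=1 S=0 W=3
Step 2 [NS]: N:empty,E:wait,S:empty,W:wait | queues: N=0 E=1 S=0 W=3
Step 3 [EW]: N:wait,E:car6-GO,S:wait,W:car1-GO | queues: N=0 E=0 S=0 W=2
Cars crossed by step 3: 4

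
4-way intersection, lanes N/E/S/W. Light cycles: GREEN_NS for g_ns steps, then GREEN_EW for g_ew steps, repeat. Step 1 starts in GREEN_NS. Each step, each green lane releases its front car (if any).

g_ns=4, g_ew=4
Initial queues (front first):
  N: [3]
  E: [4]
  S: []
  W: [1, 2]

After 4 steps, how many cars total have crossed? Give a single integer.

Answer: 1

Derivation:
Step 1 [NS]: N:car3-GO,E:wait,S:empty,W:wait | queues: N=0 E=1 S=0 W=2
Step 2 [NS]: N:empty,E:wait,S:empty,W:wait | queues: N=0 E=1 S=0 W=2
Step 3 [NS]: N:empty,E:wait,S:empty,W:wait | queues: N=0 E=1 S=0 W=2
Step 4 [NS]: N:empty,E:wait,S:empty,W:wait | queues: N=0 E=1 S=0 W=2
Cars crossed by step 4: 1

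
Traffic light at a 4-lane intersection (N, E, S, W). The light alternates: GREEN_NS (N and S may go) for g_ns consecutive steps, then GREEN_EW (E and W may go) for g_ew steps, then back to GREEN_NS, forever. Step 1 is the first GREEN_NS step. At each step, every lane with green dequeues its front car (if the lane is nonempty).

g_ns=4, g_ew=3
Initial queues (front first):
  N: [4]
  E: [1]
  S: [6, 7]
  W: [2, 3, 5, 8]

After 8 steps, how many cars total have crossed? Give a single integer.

Step 1 [NS]: N:car4-GO,E:wait,S:car6-GO,W:wait | queues: N=0 E=1 S=1 W=4
Step 2 [NS]: N:empty,E:wait,S:car7-GO,W:wait | queues: N=0 E=1 S=0 W=4
Step 3 [NS]: N:empty,E:wait,S:empty,W:wait | queues: N=0 E=1 S=0 W=4
Step 4 [NS]: N:empty,E:wait,S:empty,W:wait | queues: N=0 E=1 S=0 W=4
Step 5 [EW]: N:wait,E:car1-GO,S:wait,W:car2-GO | queues: N=0 E=0 S=0 W=3
Step 6 [EW]: N:wait,E:empty,S:wait,W:car3-GO | queues: N=0 E=0 S=0 W=2
Step 7 [EW]: N:wait,E:empty,S:wait,W:car5-GO | queues: N=0 E=0 S=0 W=1
Step 8 [NS]: N:empty,E:wait,S:empty,W:wait | queues: N=0 E=0 S=0 W=1
Cars crossed by step 8: 7

Answer: 7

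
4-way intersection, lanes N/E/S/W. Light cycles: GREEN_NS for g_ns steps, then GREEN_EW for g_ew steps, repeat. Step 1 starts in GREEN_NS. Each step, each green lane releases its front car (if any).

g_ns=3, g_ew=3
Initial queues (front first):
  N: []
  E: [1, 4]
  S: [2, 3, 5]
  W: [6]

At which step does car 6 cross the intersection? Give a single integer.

Step 1 [NS]: N:empty,E:wait,S:car2-GO,W:wait | queues: N=0 E=2 S=2 W=1
Step 2 [NS]: N:empty,E:wait,S:car3-GO,W:wait | queues: N=0 E=2 S=1 W=1
Step 3 [NS]: N:empty,E:wait,S:car5-GO,W:wait | queues: N=0 E=2 S=0 W=1
Step 4 [EW]: N:wait,E:car1-GO,S:wait,W:car6-GO | queues: N=0 E=1 S=0 W=0
Step 5 [EW]: N:wait,E:car4-GO,S:wait,W:empty | queues: N=0 E=0 S=0 W=0
Car 6 crosses at step 4

4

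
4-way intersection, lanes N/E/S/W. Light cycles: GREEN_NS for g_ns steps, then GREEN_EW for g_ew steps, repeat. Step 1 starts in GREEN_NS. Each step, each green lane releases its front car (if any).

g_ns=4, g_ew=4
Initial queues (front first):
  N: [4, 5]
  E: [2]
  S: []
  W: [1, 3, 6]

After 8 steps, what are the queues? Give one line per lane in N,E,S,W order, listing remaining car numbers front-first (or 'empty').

Step 1 [NS]: N:car4-GO,E:wait,S:empty,W:wait | queues: N=1 E=1 S=0 W=3
Step 2 [NS]: N:car5-GO,E:wait,S:empty,W:wait | queues: N=0 E=1 S=0 W=3
Step 3 [NS]: N:empty,E:wait,S:empty,W:wait | queues: N=0 E=1 S=0 W=3
Step 4 [NS]: N:empty,E:wait,S:empty,W:wait | queues: N=0 E=1 S=0 W=3
Step 5 [EW]: N:wait,E:car2-GO,S:wait,W:car1-GO | queues: N=0 E=0 S=0 W=2
Step 6 [EW]: N:wait,E:empty,S:wait,W:car3-GO | queues: N=0 E=0 S=0 W=1
Step 7 [EW]: N:wait,E:empty,S:wait,W:car6-GO | queues: N=0 E=0 S=0 W=0

N: empty
E: empty
S: empty
W: empty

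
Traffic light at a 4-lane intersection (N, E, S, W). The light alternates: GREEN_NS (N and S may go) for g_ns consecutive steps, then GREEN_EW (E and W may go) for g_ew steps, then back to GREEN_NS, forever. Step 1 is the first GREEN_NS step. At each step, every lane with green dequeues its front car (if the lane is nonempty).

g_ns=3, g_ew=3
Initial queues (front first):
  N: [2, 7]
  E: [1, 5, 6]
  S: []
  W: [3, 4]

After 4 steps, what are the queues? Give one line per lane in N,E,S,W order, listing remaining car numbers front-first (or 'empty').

Step 1 [NS]: N:car2-GO,E:wait,S:empty,W:wait | queues: N=1 E=3 S=0 W=2
Step 2 [NS]: N:car7-GO,E:wait,S:empty,W:wait | queues: N=0 E=3 S=0 W=2
Step 3 [NS]: N:empty,E:wait,S:empty,W:wait | queues: N=0 E=3 S=0 W=2
Step 4 [EW]: N:wait,E:car1-GO,S:wait,W:car3-GO | queues: N=0 E=2 S=0 W=1

N: empty
E: 5 6
S: empty
W: 4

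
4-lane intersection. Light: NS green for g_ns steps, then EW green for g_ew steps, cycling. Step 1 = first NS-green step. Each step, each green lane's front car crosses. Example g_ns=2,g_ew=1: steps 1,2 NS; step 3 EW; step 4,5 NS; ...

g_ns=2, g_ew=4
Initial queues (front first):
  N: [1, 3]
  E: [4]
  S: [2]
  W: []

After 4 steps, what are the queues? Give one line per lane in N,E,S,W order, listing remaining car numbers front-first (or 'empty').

Step 1 [NS]: N:car1-GO,E:wait,S:car2-GO,W:wait | queues: N=1 E=1 S=0 W=0
Step 2 [NS]: N:car3-GO,E:wait,S:empty,W:wait | queues: N=0 E=1 S=0 W=0
Step 3 [EW]: N:wait,E:car4-GO,S:wait,W:empty | queues: N=0 E=0 S=0 W=0

N: empty
E: empty
S: empty
W: empty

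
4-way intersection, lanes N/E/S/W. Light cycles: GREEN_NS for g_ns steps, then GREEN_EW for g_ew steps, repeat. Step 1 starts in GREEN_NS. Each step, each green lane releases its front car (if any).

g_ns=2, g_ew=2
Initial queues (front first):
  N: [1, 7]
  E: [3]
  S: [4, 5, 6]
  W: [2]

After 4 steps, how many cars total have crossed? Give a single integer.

Step 1 [NS]: N:car1-GO,E:wait,S:car4-GO,W:wait | queues: N=1 E=1 S=2 W=1
Step 2 [NS]: N:car7-GO,E:wait,S:car5-GO,W:wait | queues: N=0 E=1 S=1 W=1
Step 3 [EW]: N:wait,E:car3-GO,S:wait,W:car2-GO | queues: N=0 E=0 S=1 W=0
Step 4 [EW]: N:wait,E:empty,S:wait,W:empty | queues: N=0 E=0 S=1 W=0
Cars crossed by step 4: 6

Answer: 6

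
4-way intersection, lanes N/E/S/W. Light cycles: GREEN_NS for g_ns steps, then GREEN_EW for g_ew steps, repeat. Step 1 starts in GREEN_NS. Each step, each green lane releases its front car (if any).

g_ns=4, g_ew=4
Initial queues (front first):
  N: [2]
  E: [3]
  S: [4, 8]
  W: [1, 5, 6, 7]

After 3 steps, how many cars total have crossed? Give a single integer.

Step 1 [NS]: N:car2-GO,E:wait,S:car4-GO,W:wait | queues: N=0 E=1 S=1 W=4
Step 2 [NS]: N:empty,E:wait,S:car8-GO,W:wait | queues: N=0 E=1 S=0 W=4
Step 3 [NS]: N:empty,E:wait,S:empty,W:wait | queues: N=0 E=1 S=0 W=4
Cars crossed by step 3: 3

Answer: 3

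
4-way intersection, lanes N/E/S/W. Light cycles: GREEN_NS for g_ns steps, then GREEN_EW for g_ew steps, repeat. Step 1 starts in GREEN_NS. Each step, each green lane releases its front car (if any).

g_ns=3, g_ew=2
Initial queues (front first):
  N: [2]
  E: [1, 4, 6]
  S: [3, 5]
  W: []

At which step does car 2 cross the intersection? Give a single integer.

Step 1 [NS]: N:car2-GO,E:wait,S:car3-GO,W:wait | queues: N=0 E=3 S=1 W=0
Step 2 [NS]: N:empty,E:wait,S:car5-GO,W:wait | queues: N=0 E=3 S=0 W=0
Step 3 [NS]: N:empty,E:wait,S:empty,W:wait | queues: N=0 E=3 S=0 W=0
Step 4 [EW]: N:wait,E:car1-GO,S:wait,W:empty | queues: N=0 E=2 S=0 W=0
Step 5 [EW]: N:wait,E:car4-GO,S:wait,W:empty | queues: N=0 E=1 S=0 W=0
Step 6 [NS]: N:empty,E:wait,S:empty,W:wait | queues: N=0 E=1 S=0 W=0
Step 7 [NS]: N:empty,E:wait,S:empty,W:wait | queues: N=0 E=1 S=0 W=0
Step 8 [NS]: N:empty,E:wait,S:empty,W:wait | queues: N=0 E=1 S=0 W=0
Step 9 [EW]: N:wait,E:car6-GO,S:wait,W:empty | queues: N=0 E=0 S=0 W=0
Car 2 crosses at step 1

1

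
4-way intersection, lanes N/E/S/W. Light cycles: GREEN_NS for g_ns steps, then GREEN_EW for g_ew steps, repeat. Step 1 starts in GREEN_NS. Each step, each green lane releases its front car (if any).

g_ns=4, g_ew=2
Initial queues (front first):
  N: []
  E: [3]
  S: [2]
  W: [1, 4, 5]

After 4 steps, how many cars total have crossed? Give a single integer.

Step 1 [NS]: N:empty,E:wait,S:car2-GO,W:wait | queues: N=0 E=1 S=0 W=3
Step 2 [NS]: N:empty,E:wait,S:empty,W:wait | queues: N=0 E=1 S=0 W=3
Step 3 [NS]: N:empty,E:wait,S:empty,W:wait | queues: N=0 E=1 S=0 W=3
Step 4 [NS]: N:empty,E:wait,S:empty,W:wait | queues: N=0 E=1 S=0 W=3
Cars crossed by step 4: 1

Answer: 1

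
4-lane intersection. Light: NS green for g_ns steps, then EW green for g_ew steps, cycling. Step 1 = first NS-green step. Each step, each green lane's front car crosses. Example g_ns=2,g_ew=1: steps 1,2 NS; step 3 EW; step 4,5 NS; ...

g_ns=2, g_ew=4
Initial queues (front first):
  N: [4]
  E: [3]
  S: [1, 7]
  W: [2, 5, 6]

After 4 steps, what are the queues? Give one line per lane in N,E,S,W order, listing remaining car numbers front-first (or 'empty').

Step 1 [NS]: N:car4-GO,E:wait,S:car1-GO,W:wait | queues: N=0 E=1 S=1 W=3
Step 2 [NS]: N:empty,E:wait,S:car7-GO,W:wait | queues: N=0 E=1 S=0 W=3
Step 3 [EW]: N:wait,E:car3-GO,S:wait,W:car2-GO | queues: N=0 E=0 S=0 W=2
Step 4 [EW]: N:wait,E:empty,S:wait,W:car5-GO | queues: N=0 E=0 S=0 W=1

N: empty
E: empty
S: empty
W: 6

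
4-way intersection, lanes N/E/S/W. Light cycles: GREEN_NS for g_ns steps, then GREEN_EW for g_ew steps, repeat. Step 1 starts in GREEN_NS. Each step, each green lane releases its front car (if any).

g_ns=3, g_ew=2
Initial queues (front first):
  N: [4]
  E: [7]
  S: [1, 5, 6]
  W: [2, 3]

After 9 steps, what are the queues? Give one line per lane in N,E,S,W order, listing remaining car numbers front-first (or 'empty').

Step 1 [NS]: N:car4-GO,E:wait,S:car1-GO,W:wait | queues: N=0 E=1 S=2 W=2
Step 2 [NS]: N:empty,E:wait,S:car5-GO,W:wait | queues: N=0 E=1 S=1 W=2
Step 3 [NS]: N:empty,E:wait,S:car6-GO,W:wait | queues: N=0 E=1 S=0 W=2
Step 4 [EW]: N:wait,E:car7-GO,S:wait,W:car2-GO | queues: N=0 E=0 S=0 W=1
Step 5 [EW]: N:wait,E:empty,S:wait,W:car3-GO | queues: N=0 E=0 S=0 W=0

N: empty
E: empty
S: empty
W: empty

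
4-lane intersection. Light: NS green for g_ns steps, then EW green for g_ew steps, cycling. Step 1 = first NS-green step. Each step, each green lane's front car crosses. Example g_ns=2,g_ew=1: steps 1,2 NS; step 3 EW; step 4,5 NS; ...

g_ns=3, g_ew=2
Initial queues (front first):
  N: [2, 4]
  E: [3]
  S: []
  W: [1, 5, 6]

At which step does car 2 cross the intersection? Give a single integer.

Step 1 [NS]: N:car2-GO,E:wait,S:empty,W:wait | queues: N=1 E=1 S=0 W=3
Step 2 [NS]: N:car4-GO,E:wait,S:empty,W:wait | queues: N=0 E=1 S=0 W=3
Step 3 [NS]: N:empty,E:wait,S:empty,W:wait | queues: N=0 E=1 S=0 W=3
Step 4 [EW]: N:wait,E:car3-GO,S:wait,W:car1-GO | queues: N=0 E=0 S=0 W=2
Step 5 [EW]: N:wait,E:empty,S:wait,W:car5-GO | queues: N=0 E=0 S=0 W=1
Step 6 [NS]: N:empty,E:wait,S:empty,W:wait | queues: N=0 E=0 S=0 W=1
Step 7 [NS]: N:empty,E:wait,S:empty,W:wait | queues: N=0 E=0 S=0 W=1
Step 8 [NS]: N:empty,E:wait,S:empty,W:wait | queues: N=0 E=0 S=0 W=1
Step 9 [EW]: N:wait,E:empty,S:wait,W:car6-GO | queues: N=0 E=0 S=0 W=0
Car 2 crosses at step 1

1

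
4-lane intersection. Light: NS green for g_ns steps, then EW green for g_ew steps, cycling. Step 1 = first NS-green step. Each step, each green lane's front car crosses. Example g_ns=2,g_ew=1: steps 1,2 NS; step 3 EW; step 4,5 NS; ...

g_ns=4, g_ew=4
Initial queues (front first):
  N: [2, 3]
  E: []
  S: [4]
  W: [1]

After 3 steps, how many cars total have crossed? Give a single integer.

Step 1 [NS]: N:car2-GO,E:wait,S:car4-GO,W:wait | queues: N=1 E=0 S=0 W=1
Step 2 [NS]: N:car3-GO,E:wait,S:empty,W:wait | queues: N=0 E=0 S=0 W=1
Step 3 [NS]: N:empty,E:wait,S:empty,W:wait | queues: N=0 E=0 S=0 W=1
Cars crossed by step 3: 3

Answer: 3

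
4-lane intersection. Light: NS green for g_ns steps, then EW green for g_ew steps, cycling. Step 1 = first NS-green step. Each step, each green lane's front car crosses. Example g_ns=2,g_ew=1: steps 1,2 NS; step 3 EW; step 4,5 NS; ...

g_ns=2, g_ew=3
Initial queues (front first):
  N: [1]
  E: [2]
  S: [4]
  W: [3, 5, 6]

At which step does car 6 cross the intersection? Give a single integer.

Step 1 [NS]: N:car1-GO,E:wait,S:car4-GO,W:wait | queues: N=0 E=1 S=0 W=3
Step 2 [NS]: N:empty,E:wait,S:empty,W:wait | queues: N=0 E=1 S=0 W=3
Step 3 [EW]: N:wait,E:car2-GO,S:wait,W:car3-GO | queues: N=0 E=0 S=0 W=2
Step 4 [EW]: N:wait,E:empty,S:wait,W:car5-GO | queues: N=0 E=0 S=0 W=1
Step 5 [EW]: N:wait,E:empty,S:wait,W:car6-GO | queues: N=0 E=0 S=0 W=0
Car 6 crosses at step 5

5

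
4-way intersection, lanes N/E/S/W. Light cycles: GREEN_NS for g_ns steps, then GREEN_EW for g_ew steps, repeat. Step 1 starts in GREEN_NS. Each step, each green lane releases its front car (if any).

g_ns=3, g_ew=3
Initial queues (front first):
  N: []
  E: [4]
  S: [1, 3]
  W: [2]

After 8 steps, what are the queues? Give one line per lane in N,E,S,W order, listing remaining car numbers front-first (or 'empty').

Step 1 [NS]: N:empty,E:wait,S:car1-GO,W:wait | queues: N=0 E=1 S=1 W=1
Step 2 [NS]: N:empty,E:wait,S:car3-GO,W:wait | queues: N=0 E=1 S=0 W=1
Step 3 [NS]: N:empty,E:wait,S:empty,W:wait | queues: N=0 E=1 S=0 W=1
Step 4 [EW]: N:wait,E:car4-GO,S:wait,W:car2-GO | queues: N=0 E=0 S=0 W=0

N: empty
E: empty
S: empty
W: empty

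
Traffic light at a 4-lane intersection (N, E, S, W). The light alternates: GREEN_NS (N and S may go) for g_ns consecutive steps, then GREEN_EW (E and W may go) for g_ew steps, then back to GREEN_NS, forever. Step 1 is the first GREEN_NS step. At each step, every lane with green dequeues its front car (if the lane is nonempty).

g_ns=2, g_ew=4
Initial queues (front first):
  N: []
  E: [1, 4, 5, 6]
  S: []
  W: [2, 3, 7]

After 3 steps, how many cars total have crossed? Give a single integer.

Answer: 2

Derivation:
Step 1 [NS]: N:empty,E:wait,S:empty,W:wait | queues: N=0 E=4 S=0 W=3
Step 2 [NS]: N:empty,E:wait,S:empty,W:wait | queues: N=0 E=4 S=0 W=3
Step 3 [EW]: N:wait,E:car1-GO,S:wait,W:car2-GO | queues: N=0 E=3 S=0 W=2
Cars crossed by step 3: 2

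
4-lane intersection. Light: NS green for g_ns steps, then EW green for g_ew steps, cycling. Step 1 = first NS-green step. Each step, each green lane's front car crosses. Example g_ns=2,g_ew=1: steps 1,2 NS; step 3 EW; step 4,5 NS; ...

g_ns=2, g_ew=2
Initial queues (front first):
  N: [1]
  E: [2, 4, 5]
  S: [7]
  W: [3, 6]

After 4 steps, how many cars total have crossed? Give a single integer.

Answer: 6

Derivation:
Step 1 [NS]: N:car1-GO,E:wait,S:car7-GO,W:wait | queues: N=0 E=3 S=0 W=2
Step 2 [NS]: N:empty,E:wait,S:empty,W:wait | queues: N=0 E=3 S=0 W=2
Step 3 [EW]: N:wait,E:car2-GO,S:wait,W:car3-GO | queues: N=0 E=2 S=0 W=1
Step 4 [EW]: N:wait,E:car4-GO,S:wait,W:car6-GO | queues: N=0 E=1 S=0 W=0
Cars crossed by step 4: 6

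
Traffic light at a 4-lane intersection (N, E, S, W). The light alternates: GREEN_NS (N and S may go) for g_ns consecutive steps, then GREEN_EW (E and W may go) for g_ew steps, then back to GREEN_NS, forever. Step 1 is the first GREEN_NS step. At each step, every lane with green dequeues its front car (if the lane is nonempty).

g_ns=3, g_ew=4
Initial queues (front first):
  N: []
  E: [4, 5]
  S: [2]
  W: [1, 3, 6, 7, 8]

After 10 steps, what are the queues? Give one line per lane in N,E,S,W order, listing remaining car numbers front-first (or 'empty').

Step 1 [NS]: N:empty,E:wait,S:car2-GO,W:wait | queues: N=0 E=2 S=0 W=5
Step 2 [NS]: N:empty,E:wait,S:empty,W:wait | queues: N=0 E=2 S=0 W=5
Step 3 [NS]: N:empty,E:wait,S:empty,W:wait | queues: N=0 E=2 S=0 W=5
Step 4 [EW]: N:wait,E:car4-GO,S:wait,W:car1-GO | queues: N=0 E=1 S=0 W=4
Step 5 [EW]: N:wait,E:car5-GO,S:wait,W:car3-GO | queues: N=0 E=0 S=0 W=3
Step 6 [EW]: N:wait,E:empty,S:wait,W:car6-GO | queues: N=0 E=0 S=0 W=2
Step 7 [EW]: N:wait,E:empty,S:wait,W:car7-GO | queues: N=0 E=0 S=0 W=1
Step 8 [NS]: N:empty,E:wait,S:empty,W:wait | queues: N=0 E=0 S=0 W=1
Step 9 [NS]: N:empty,E:wait,S:empty,W:wait | queues: N=0 E=0 S=0 W=1
Step 10 [NS]: N:empty,E:wait,S:empty,W:wait | queues: N=0 E=0 S=0 W=1

N: empty
E: empty
S: empty
W: 8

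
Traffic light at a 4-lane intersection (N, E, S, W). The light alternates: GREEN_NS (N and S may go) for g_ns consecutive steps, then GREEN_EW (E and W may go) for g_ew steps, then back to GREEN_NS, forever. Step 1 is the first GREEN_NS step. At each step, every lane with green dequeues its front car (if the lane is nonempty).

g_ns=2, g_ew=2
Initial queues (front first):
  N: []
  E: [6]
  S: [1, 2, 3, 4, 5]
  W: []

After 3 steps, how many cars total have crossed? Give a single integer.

Step 1 [NS]: N:empty,E:wait,S:car1-GO,W:wait | queues: N=0 E=1 S=4 W=0
Step 2 [NS]: N:empty,E:wait,S:car2-GO,W:wait | queues: N=0 E=1 S=3 W=0
Step 3 [EW]: N:wait,E:car6-GO,S:wait,W:empty | queues: N=0 E=0 S=3 W=0
Cars crossed by step 3: 3

Answer: 3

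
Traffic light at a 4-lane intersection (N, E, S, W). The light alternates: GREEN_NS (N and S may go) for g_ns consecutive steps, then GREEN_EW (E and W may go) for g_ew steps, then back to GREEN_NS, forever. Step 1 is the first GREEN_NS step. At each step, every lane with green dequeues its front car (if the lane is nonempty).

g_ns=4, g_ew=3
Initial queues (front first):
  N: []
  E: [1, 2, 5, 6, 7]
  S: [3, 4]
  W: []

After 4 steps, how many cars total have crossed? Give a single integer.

Answer: 2

Derivation:
Step 1 [NS]: N:empty,E:wait,S:car3-GO,W:wait | queues: N=0 E=5 S=1 W=0
Step 2 [NS]: N:empty,E:wait,S:car4-GO,W:wait | queues: N=0 E=5 S=0 W=0
Step 3 [NS]: N:empty,E:wait,S:empty,W:wait | queues: N=0 E=5 S=0 W=0
Step 4 [NS]: N:empty,E:wait,S:empty,W:wait | queues: N=0 E=5 S=0 W=0
Cars crossed by step 4: 2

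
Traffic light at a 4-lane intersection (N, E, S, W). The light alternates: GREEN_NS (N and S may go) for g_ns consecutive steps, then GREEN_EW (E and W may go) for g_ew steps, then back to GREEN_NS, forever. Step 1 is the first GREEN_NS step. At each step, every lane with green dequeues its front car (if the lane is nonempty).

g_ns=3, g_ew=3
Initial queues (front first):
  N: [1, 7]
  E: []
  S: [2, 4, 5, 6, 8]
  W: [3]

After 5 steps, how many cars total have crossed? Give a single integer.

Answer: 6

Derivation:
Step 1 [NS]: N:car1-GO,E:wait,S:car2-GO,W:wait | queues: N=1 E=0 S=4 W=1
Step 2 [NS]: N:car7-GO,E:wait,S:car4-GO,W:wait | queues: N=0 E=0 S=3 W=1
Step 3 [NS]: N:empty,E:wait,S:car5-GO,W:wait | queues: N=0 E=0 S=2 W=1
Step 4 [EW]: N:wait,E:empty,S:wait,W:car3-GO | queues: N=0 E=0 S=2 W=0
Step 5 [EW]: N:wait,E:empty,S:wait,W:empty | queues: N=0 E=0 S=2 W=0
Cars crossed by step 5: 6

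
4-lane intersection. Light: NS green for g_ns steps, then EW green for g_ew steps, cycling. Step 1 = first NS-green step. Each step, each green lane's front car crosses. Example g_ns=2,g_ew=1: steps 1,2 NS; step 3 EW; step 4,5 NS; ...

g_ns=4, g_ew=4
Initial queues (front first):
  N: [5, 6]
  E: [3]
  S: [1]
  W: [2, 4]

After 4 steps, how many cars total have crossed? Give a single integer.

Step 1 [NS]: N:car5-GO,E:wait,S:car1-GO,W:wait | queues: N=1 E=1 S=0 W=2
Step 2 [NS]: N:car6-GO,E:wait,S:empty,W:wait | queues: N=0 E=1 S=0 W=2
Step 3 [NS]: N:empty,E:wait,S:empty,W:wait | queues: N=0 E=1 S=0 W=2
Step 4 [NS]: N:empty,E:wait,S:empty,W:wait | queues: N=0 E=1 S=0 W=2
Cars crossed by step 4: 3

Answer: 3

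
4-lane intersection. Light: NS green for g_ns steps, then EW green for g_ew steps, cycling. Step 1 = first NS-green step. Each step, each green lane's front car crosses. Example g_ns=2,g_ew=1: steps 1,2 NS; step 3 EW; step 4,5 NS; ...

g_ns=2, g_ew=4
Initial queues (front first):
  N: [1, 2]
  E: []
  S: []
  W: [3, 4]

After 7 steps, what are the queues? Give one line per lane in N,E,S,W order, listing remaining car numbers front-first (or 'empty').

Step 1 [NS]: N:car1-GO,E:wait,S:empty,W:wait | queues: N=1 E=0 S=0 W=2
Step 2 [NS]: N:car2-GO,E:wait,S:empty,W:wait | queues: N=0 E=0 S=0 W=2
Step 3 [EW]: N:wait,E:empty,S:wait,W:car3-GO | queues: N=0 E=0 S=0 W=1
Step 4 [EW]: N:wait,E:empty,S:wait,W:car4-GO | queues: N=0 E=0 S=0 W=0

N: empty
E: empty
S: empty
W: empty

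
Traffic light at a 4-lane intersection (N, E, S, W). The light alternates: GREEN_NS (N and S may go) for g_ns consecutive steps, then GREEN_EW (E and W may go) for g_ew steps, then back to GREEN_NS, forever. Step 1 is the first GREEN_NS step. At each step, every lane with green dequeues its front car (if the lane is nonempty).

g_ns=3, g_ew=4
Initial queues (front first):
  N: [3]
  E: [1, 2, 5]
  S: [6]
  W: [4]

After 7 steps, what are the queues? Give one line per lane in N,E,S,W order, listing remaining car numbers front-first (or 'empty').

Step 1 [NS]: N:car3-GO,E:wait,S:car6-GO,W:wait | queues: N=0 E=3 S=0 W=1
Step 2 [NS]: N:empty,E:wait,S:empty,W:wait | queues: N=0 E=3 S=0 W=1
Step 3 [NS]: N:empty,E:wait,S:empty,W:wait | queues: N=0 E=3 S=0 W=1
Step 4 [EW]: N:wait,E:car1-GO,S:wait,W:car4-GO | queues: N=0 E=2 S=0 W=0
Step 5 [EW]: N:wait,E:car2-GO,S:wait,W:empty | queues: N=0 E=1 S=0 W=0
Step 6 [EW]: N:wait,E:car5-GO,S:wait,W:empty | queues: N=0 E=0 S=0 W=0

N: empty
E: empty
S: empty
W: empty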